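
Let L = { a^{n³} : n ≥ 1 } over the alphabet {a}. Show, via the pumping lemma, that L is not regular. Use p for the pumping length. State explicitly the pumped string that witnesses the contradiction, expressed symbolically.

Suppose for contradiction that L is regular, and let p be the pumping length.
Take w = a^{p³} ∈ L with |w| = p³ ≥ p.
Write w = xyz as guaranteed by the lemma, with |xy| ≤ p and y is nonempty.
Then y = a^k for some k with 1 ≤ k ≤ p.
Pump with i = 2: xy^2z = a^{p³+k}. Since 1 ≤ k ≤ p, p³ < p³+k ≤ p³+p < p³+3p²+3p+1 = (p+1)³, so p³+k is not a perfect cube. So xy^2z ∉ L.
This contradicts the pumping lemma, so L is not regular.

a^{p³+k}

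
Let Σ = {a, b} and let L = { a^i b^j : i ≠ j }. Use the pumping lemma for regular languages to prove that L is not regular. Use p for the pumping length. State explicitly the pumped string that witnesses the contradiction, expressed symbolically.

a^{p+p!} b^{p+p!}

Assume L is regular. Let p be the pumping length given by the pumping lemma.
Choose w = a^p b^{p+p!}. Since p ≠ p+p!, w ∈ L; and |w| ≥ p.
The pumping lemma gives a decomposition w = xyz where |xy| ≤ p and |y| > 0.
The first p characters of w are a's, so xy (and hence y) consists only of a's. Write y = a^k, 1 ≤ k ≤ p.
Since 1 ≤ k ≤ p, k divides p!; set t = 1 + p!/k. Then xy^t z has p + (p!/k)·k = p + p! copies of a. Now the a-count equals the b-count, so i ≠ j fails. So xy^t z = a^{p+p!} b^{p+p!} ∉ L.
This contradicts the pumping lemma, so L is not regular.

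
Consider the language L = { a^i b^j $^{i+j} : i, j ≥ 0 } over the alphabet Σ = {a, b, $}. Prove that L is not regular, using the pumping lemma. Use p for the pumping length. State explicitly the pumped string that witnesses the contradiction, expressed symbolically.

a^{p+k} b^p $^{2p}

Toward a contradiction, assume L is regular with pumping length p.
Take w = a^p b^p $^{2p} ∈ L (with i=j=p, i+j=2p), |w| = 4p ≥ p.
The pumping lemma gives a decomposition w = xyz where |xy| ≤ p and |y| > 0.
The first p characters of w are a's, so xy (and hence y) consists only of a's. Write y = a^k, 1 ≤ k ≤ p.
Consider xy^2z = a^{p+k} b^p $^{2p}. Now the a- and b-counts sum to 2p+k, but the $-count is 2p ≠ 2p+k. So xy^2z ∉ L.
Contradiction. Therefore L is not regular.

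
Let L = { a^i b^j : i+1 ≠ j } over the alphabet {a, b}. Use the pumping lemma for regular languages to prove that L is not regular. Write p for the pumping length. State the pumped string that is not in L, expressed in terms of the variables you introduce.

a^{p+p!} b^{p+p!+1}

Assume L is regular; let p be its pumping constant.
Choose w = a^p b^{p+p!+1}. Since p ≠ (p+p!+1)-1 = p+p!, w ∈ L; and |w| ≥ p.
The pumping lemma gives a decomposition w = xyz where |xy| ≤ p and y is nonempty.
Because |xy| ≤ p and w begins with p copies of a, we have y = a^k with 1 ≤ k ≤ p.
Since 1 ≤ k ≤ p, k divides p!; set t = 1 + p!/k. Then xy^t z has p + (p!/k)·k = p + p! copies of a. Now the a-count is p+p! and (b-count)-1 = (p+p!+1)-1 = p+p!, so i+1 ≠ j fails. So xy^t z = a^{p+p!} b^{p+p!+1} ∉ L.
Contradiction. Therefore L is not regular.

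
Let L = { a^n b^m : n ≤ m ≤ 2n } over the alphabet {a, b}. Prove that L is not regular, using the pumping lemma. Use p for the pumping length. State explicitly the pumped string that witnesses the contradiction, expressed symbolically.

a^{p+k} b^p

Assume L is regular. Let p be the pumping length given by the pumping lemma.
Take w = a^p b^p ∈ L (since p ≤ p ≤ 2p), with |w| = 2p ≥ p.
Write w = xyz as guaranteed by the lemma, with |xy| ≤ p and y is nonempty.
Since the first p symbols of w are all a's and |xy| ≤ p, y lies entirely in the leading a-block: y = a^k for some k with 1 ≤ k ≤ p.
Pump with i = 2: xy^2z = a^{p+k} b^p. Now n = p+k > p = m, so the condition n ≤ m fails. Thus xy^2z ∉ L.
Contradiction. Therefore L is not regular.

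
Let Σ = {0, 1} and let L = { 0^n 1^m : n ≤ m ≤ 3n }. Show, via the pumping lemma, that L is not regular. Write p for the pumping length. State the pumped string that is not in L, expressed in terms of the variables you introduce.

0^{p+k} 1^p

Assume L is regular. Let p be the pumping length given by the pumping lemma.
Take w = 0^p 1^p ∈ L (since p ≤ p ≤ 3p), with |w| = 2p ≥ p.
By the pumping lemma, w = xyz with |xy| ≤ p and y is nonempty.
Because |xy| ≤ p and w begins with p copies of 0, we have y = 0^k with 1 ≤ k ≤ p.
Pump with i = 2: xy^2z = 0^{p+k} 1^p. Now n = p+k > p = m, so the condition n ≤ m fails. Thus xy^2z ∉ L.
Contradiction. Therefore L is not regular.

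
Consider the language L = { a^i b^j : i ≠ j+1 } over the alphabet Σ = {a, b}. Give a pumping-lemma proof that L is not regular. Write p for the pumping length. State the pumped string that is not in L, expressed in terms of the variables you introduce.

a^{p+p!} b^{p+p!-1}

Assume L is regular; let p be its pumping constant.
Choose w = a^p b^{p+p!-1}. Since p ≠ (p+p!-1)+1 = p+p!, w ∈ L; and |w| ≥ p.
By the pumping lemma, w = xyz with |xy| ≤ p and |y| ≥ 1.
Because |xy| ≤ p and w begins with p copies of a, we have y = a^k with 1 ≤ k ≤ p.
Since 1 ≤ k ≤ p, k divides p!; set t = 1 + p!/k. Then xy^t z has p + (p!/k)·k = p + p! copies of a. Now the a-count is p+p! and (b-count)+1 = (p+p!-1)+1 = p+p!, so i ≠ j+1 fails. So xy^t z = a^{p+p!} b^{p+p!-1} ∉ L.
This is a contradiction; hence L is not regular.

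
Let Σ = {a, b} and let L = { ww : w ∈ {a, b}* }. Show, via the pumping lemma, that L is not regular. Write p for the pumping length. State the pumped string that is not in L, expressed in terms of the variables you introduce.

a^{p+k} b^p a^p b^p

Toward a contradiction, assume L is regular with pumping length p.
Take w = a^p b^p a^p b^p = uu where u = a^pb^p; then w ∈ L and |w| = 4p ≥ p.
By the pumping lemma, w = xyz with |xy| ≤ p and |y| ≥ 1.
The first p characters of w are a's, so xy (and hence y) consists only of a's. Write y = a^k, 1 ≤ k ≤ p.
Pump with i = 2: xy^2z = a^{p+k} b^p a^p b^p, of length 4p+k. Suppose this equals vv. The string starts with a and ends with b, so v does too; thus the boundary between the two copies of v is a b→a transition. There is exactly one such transition, at position 2p+k, so |v| = 2p+k and |vv| = 4p+2k ≠ 4p+k since k ≥ 1. So xy^2z ∉ L.
This is a contradiction; hence L is not regular.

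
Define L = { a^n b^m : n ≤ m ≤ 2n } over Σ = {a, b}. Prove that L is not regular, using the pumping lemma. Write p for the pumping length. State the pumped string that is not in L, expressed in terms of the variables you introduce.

a^{p+k} b^p

Suppose for contradiction that L is regular, and let p be the pumping length.
Take w = a^p b^p ∈ L (since p ≤ p ≤ 2p), with |w| = 2p ≥ p.
The pumping lemma gives a decomposition w = xyz where |xy| ≤ p and y is nonempty.
The first p characters of w are a's, so xy (and hence y) consists only of a's. Write y = a^k, 1 ≤ k ≤ p.
Pump with i = 2: xy^2z = a^{p+k} b^p. Now n = p+k > p = m, so the condition n ≤ m fails. Thus xy^2z ∉ L.
This is a contradiction; hence L is not regular.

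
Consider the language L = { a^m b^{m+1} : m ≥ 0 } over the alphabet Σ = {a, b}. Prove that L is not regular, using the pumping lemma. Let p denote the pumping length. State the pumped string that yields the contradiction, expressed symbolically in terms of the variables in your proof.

Assume L is regular. Let p be the pumping length given by the pumping lemma.
Choose w = a^p b^{p+1}, which is in L with |w| = 2p+1 ≥ p.
The pumping lemma gives a decomposition w = xyz where |xy| ≤ p and |y| ≥ 1.
The first p characters of w are a's, so xy (and hence y) consists only of a's. Write y = a^k, 1 ≤ k ≤ p.
Pump with i = 2: xy^2z = a^{p+k} b^{p+1}. For this to lie in L we would need p+1 = (p+k)+1, which forces k = 0. But k ≥ 1, so xy^2z ∉ L.
Contradiction. Therefore L is not regular.

a^{p+k} b^{p+1}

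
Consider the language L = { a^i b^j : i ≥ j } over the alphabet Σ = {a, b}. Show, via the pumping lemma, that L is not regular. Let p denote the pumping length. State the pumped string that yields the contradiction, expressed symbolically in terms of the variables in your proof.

Assume L is regular; let p be its pumping constant.
Choose w = a^p b^p ∈ L, with |w| = 2p ≥ p.
By the pumping lemma, w = xyz with |xy| ≤ p and y is nonempty.
Since the first p symbols of w are all a's and |xy| ≤ p, y lies entirely in the leading a-block: y = a^k for some k with 1 ≤ k ≤ p.
Consider xy^0z = xz = a^{p-k} b^p. Since k ≥ 1, the a-count p-k is less than p, so i ≥ j fails; thus xz ∉ L.
Contradiction. Therefore L is not regular.

a^{p-k} b^p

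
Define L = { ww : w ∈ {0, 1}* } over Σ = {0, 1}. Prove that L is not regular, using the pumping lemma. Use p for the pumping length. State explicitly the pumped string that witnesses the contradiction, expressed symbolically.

Suppose for contradiction that L is regular, and let p be the pumping length.
Take w = 0^p 1^p 0^p 1^p = uu where u = 0^p1^p; then w ∈ L and |w| = 4p ≥ p.
The pumping lemma gives a decomposition w = xyz where |xy| ≤ p and |y| > 0.
Since the first p symbols of w are all 0's and |xy| ≤ p, y lies entirely in the leading 0-block: y = 0^k for some k with 1 ≤ k ≤ p.
Pump with i = 2: xy^2z = 0^{p+k} 1^p 0^p 1^p, of length 4p+k. Suppose this equals vv. The string starts with 0 and ends with 1, so v does too; thus the boundary between the two copies of v is a 1→0 transition. There is exactly one such transition, at position 2p+k, so |v| = 2p+k and |vv| = 4p+2k ≠ 4p+k since k ≥ 1. So xy^2z ∉ L.
This is a contradiction; hence L is not regular.

0^{p+k} 1^p 0^p 1^p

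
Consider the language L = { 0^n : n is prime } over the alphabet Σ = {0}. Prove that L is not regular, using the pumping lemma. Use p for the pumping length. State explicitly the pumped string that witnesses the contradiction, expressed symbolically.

Suppose for contradiction that L is regular, and let p be the pumping length.
Let q be a prime with q ≥ p+2 (infinitely many primes exist), and take w = 0^q ∈ L with |w| = q ≥ p.
The pumping lemma gives a decomposition w = xyz where |xy| ≤ p and |y| ≥ 1.
Then y = 0^k for some k with 1 ≤ k ≤ p.
Since 1 ≤ k ≤ p, |xz| = q-k. Pump with i = q+1: |xy^{q+1}z| = (q-k)+(q+1)k = q+qk = q(1+k), which is composite (both factors ≥ 2). So xy^{q+1}z = 0^{q(1+k)} ∉ L.
Contradiction. Therefore L is not regular.

0^{q(1+k)}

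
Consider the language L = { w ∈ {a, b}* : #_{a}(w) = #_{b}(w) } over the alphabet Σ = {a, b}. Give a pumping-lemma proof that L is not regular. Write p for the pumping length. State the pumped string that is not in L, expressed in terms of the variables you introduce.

a^{p+k} b^p

Toward a contradiction, assume L is regular with pumping length p.
Choose w = a^p b^p ∈ L with |w| = 2p ≥ p.
The pumping lemma gives a decomposition w = xyz where |xy| ≤ p and |y| ≥ 1.
Since the first p symbols of w are all a's and |xy| ≤ p, y lies entirely in the leading a-block: y = a^k for some k with 1 ≤ k ≤ p.
Pump with i = 2: xy^2z = a^{p+k} b^p has p+k occurrences of a but only p of b. Since k ≥ 1 the counts differ, so xy^2z ∉ L.
This contradicts the pumping lemma, so L is not regular.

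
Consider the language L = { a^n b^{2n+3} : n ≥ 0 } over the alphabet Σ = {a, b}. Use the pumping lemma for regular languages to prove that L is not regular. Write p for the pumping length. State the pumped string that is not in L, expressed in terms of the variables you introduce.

a^{p+k} b^{2p+3}

Toward a contradiction, assume L is regular with pumping length p.
Let w = a^p b^{2p+3} ∈ L; note |w| = 3p+3 ≥ p.
Write w = xyz as guaranteed by the lemma, with |xy| ≤ p and |y| > 0.
Because |xy| ≤ p and w begins with p copies of a, we have y = a^k with 1 ≤ k ≤ p.
Pump with i = 2: xy^2z = a^{p+k} b^{2p+3}. For this to lie in L we would need 2p+3 = 2(p+k)+3, which forces k = 0. But k ≥ 1, so xy^2z ∉ L.
This is a contradiction; hence L is not regular.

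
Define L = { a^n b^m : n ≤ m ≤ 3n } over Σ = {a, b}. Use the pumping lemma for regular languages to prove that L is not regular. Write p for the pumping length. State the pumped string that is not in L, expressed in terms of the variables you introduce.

Assume L is regular; let p be its pumping constant.
Take w = a^p b^p ∈ L (since p ≤ p ≤ 3p), with |w| = 2p ≥ p.
The pumping lemma gives a decomposition w = xyz where |xy| ≤ p and |y| ≥ 1.
Because |xy| ≤ p and w begins with p copies of a, we have y = a^k with 1 ≤ k ≤ p.
Pump with i = 2: xy^2z = a^{p+k} b^p. Now n = p+k > p = m, so the condition n ≤ m fails. Thus xy^2z ∉ L.
Contradiction. Therefore L is not regular.

a^{p+k} b^p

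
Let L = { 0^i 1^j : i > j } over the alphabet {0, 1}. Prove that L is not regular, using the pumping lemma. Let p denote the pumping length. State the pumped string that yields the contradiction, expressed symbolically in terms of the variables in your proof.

0^{p+1-k} 1^p

Toward a contradiction, assume L is regular with pumping length p.
Choose w = 0^{p+1} 1^p ∈ L, with |w| = 2p+1 ≥ p.
By the pumping lemma, w = xyz with |xy| ≤ p and |y| > 0.
The first p characters of w are 0's, so xy (and hence y) consists only of 0's. Write y = 0^k, 1 ≤ k ≤ p.
Consider xy^0z = xz = 0^{p+1-k} 1^p. Since k ≥ 1, the 0-count p+1-k is at most p, so i > j fails; thus xz ∉ L.
This is a contradiction; hence L is not regular.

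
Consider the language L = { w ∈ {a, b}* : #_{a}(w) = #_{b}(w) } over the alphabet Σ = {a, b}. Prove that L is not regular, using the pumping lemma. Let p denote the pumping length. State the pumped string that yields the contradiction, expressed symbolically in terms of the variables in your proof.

a^{p+k} b^p

Toward a contradiction, assume L is regular with pumping length p.
Choose w = a^p b^p ∈ L with |w| = 2p ≥ p.
By the pumping lemma, w = xyz with |xy| ≤ p and |y| ≥ 1.
The first p characters of w are a's, so xy (and hence y) consists only of a's. Write y = a^k, 1 ≤ k ≤ p.
Pump with i = 2: xy^2z = a^{p+k} b^p has p+k occurrences of a but only p of b. Since k ≥ 1 the counts differ, so xy^2z ∉ L.
This contradicts the pumping lemma, so L is not regular.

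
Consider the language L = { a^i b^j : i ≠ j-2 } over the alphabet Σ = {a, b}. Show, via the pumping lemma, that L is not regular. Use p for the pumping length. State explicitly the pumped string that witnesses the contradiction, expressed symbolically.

Suppose for contradiction that L is regular, and let p be the pumping length.
Choose w = a^p b^{p+p!+2}. Since p ≠ (p+p!+2)-2 = p+p!, w ∈ L; and |w| ≥ p.
The pumping lemma gives a decomposition w = xyz where |xy| ≤ p and |y| ≥ 1.
Because |xy| ≤ p and w begins with p copies of a, we have y = a^k with 1 ≤ k ≤ p.
Since 1 ≤ k ≤ p, k divides p!; set t = 1 + p!/k. Then xy^t z has p + (p!/k)·k = p + p! copies of a. Now the a-count is p+p! and (b-count)-2 = (p+p!+2)-2 = p+p!, so i ≠ j-2 fails. So xy^t z = a^{p+p!} b^{p+p!+2} ∉ L.
This is a contradiction; hence L is not regular.

a^{p+p!} b^{p+p!+2}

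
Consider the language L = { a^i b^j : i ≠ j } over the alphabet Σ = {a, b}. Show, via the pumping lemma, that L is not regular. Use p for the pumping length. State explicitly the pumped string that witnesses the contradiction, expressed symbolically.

Suppose for contradiction that L is regular, and let p be the pumping length.
Choose w = a^p b^{p+p!}. Since p ≠ p+p!, w ∈ L; and |w| ≥ p.
By the pumping lemma, w = xyz with |xy| ≤ p and |y| ≥ 1.
Because |xy| ≤ p and w begins with p copies of a, we have y = a^k with 1 ≤ k ≤ p.
Since 1 ≤ k ≤ p, k divides p!; set t = 1 + p!/k. Then xy^t z has p + (p!/k)·k = p + p! copies of a. Now the a-count equals the b-count, so i ≠ j fails. So xy^t z = a^{p+p!} b^{p+p!} ∉ L.
This contradicts the pumping lemma, so L is not regular.

a^{p+p!} b^{p+p!}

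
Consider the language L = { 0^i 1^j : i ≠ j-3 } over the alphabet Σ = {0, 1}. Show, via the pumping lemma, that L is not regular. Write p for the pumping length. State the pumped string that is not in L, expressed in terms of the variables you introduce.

0^{p+p!} 1^{p+p!+3}

Toward a contradiction, assume L is regular with pumping length p.
Choose w = 0^p 1^{p+p!+3}. Since p ≠ (p+p!+3)-3 = p+p!, w ∈ L; and |w| ≥ p.
By the pumping lemma, w = xyz with |xy| ≤ p and |y| > 0.
Since the first p symbols of w are all 0's and |xy| ≤ p, y lies entirely in the leading 0-block: y = 0^k for some k with 1 ≤ k ≤ p.
Since 1 ≤ k ≤ p, k divides p!; set t = 1 + p!/k. Then xy^t z has p + (p!/k)·k = p + p! copies of 0. Now the 0-count is p+p! and (1-count)-3 = (p+p!+3)-3 = p+p!, so i ≠ j-3 fails. So xy^t z = 0^{p+p!} 1^{p+p!+3} ∉ L.
This contradicts the pumping lemma, so L is not regular.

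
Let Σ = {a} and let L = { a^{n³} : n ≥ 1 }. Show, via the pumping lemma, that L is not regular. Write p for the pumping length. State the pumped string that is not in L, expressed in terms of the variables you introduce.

a^{p³+k}

Assume L is regular; let p be its pumping constant.
Take w = a^{p³} ∈ L with |w| = p³ ≥ p.
Write w = xyz as guaranteed by the lemma, with |xy| ≤ p and |y| ≥ 1.
Then y = a^k for some k with 1 ≤ k ≤ p.
Pump with i = 2: xy^2z = a^{p³+k}. Since 1 ≤ k ≤ p, p³ < p³+k ≤ p³+p < p³+3p²+3p+1 = (p+1)³, so p³+k is not a perfect cube. So xy^2z ∉ L.
This is a contradiction; hence L is not regular.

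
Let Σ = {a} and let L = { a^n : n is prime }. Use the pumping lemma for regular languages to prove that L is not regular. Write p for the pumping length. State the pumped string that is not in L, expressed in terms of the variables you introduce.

Toward a contradiction, assume L is regular with pumping length p.
Let q be a prime with q ≥ p+2 (infinitely many primes exist), and take w = a^q ∈ L with |w| = q ≥ p.
Write w = xyz as guaranteed by the lemma, with |xy| ≤ p and |y| ≥ 1.
Then y = a^k for some k with 1 ≤ k ≤ p.
Since 1 ≤ k ≤ p, |xz| = q-k. Pump with i = q+1: |xy^{q+1}z| = (q-k)+(q+1)k = q+qk = q(1+k), which is composite (both factors ≥ 2). So xy^{q+1}z = a^{q(1+k)} ∉ L.
This is a contradiction; hence L is not regular.

a^{q(1+k)}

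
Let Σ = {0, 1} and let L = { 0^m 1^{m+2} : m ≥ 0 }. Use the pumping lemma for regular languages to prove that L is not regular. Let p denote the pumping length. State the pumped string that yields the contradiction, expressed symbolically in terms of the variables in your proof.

Assume L is regular; let p be its pumping constant.
Let w = 0^p 1^{p+2} ∈ L; note |w| = 2p+2 ≥ p.
The pumping lemma gives a decomposition w = xyz where |xy| ≤ p and |y| > 0.
Since the first p symbols of w are all 0's and |xy| ≤ p, y lies entirely in the leading 0-block: y = 0^k for some k with 1 ≤ k ≤ p.
Pump with i = 2: xy^2z = 0^{p+k} 1^{p+2}. For this to lie in L we would need p+2 = (p+k)+2, which forces k = 0. But k ≥ 1, so xy^2z ∉ L.
This is a contradiction; hence L is not regular.

0^{p+k} 1^{p+2}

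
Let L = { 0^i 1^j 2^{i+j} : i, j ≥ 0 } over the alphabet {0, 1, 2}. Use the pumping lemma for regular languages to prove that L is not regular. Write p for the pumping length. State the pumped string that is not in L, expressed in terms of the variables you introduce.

0^{p+k} 1^p 2^{2p}

Suppose for contradiction that L is regular, and let p be the pumping length.
Take w = 0^p 1^p 2^{2p} ∈ L (with i=j=p, i+j=2p), |w| = 4p ≥ p.
By the pumping lemma, w = xyz with |xy| ≤ p and |y| > 0.
Because |xy| ≤ p and w begins with p copies of 0, we have y = 0^k with 1 ≤ k ≤ p.
Consider xy^2z = 0^{p+k} 1^p 2^{2p}. Now the 0- and 1-counts sum to 2p+k, but the 2-count is 2p ≠ 2p+k. So xy^2z ∉ L.
This contradicts the pumping lemma, so L is not regular.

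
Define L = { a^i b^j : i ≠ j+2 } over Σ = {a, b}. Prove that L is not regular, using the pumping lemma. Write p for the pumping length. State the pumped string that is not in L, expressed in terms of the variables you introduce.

a^{p+p!} b^{p+p!-2}

Toward a contradiction, assume L is regular with pumping length p.
Choose w = a^p b^{p+p!-2}. Since p ≠ (p+p!-2)+2 = p+p!, w ∈ L; and |w| ≥ p.
The pumping lemma gives a decomposition w = xyz where |xy| ≤ p and |y| > 0.
Since the first p symbols of w are all a's and |xy| ≤ p, y lies entirely in the leading a-block: y = a^k for some k with 1 ≤ k ≤ p.
Since 1 ≤ k ≤ p, k divides p!; set t = 1 + p!/k. Then xy^t z has p + (p!/k)·k = p + p! copies of a. Now the a-count is p+p! and (b-count)+2 = (p+p!-2)+2 = p+p!, so i ≠ j+2 fails. So xy^t z = a^{p+p!} b^{p+p!-2} ∉ L.
This is a contradiction; hence L is not regular.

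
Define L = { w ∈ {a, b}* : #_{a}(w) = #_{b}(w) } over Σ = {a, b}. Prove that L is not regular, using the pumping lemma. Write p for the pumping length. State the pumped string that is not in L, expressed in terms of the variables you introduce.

a^{p+k} b^p

Suppose for contradiction that L is regular, and let p be the pumping length.
Choose w = a^p b^p ∈ L with |w| = 2p ≥ p.
The pumping lemma gives a decomposition w = xyz where |xy| ≤ p and |y| ≥ 1.
Since the first p symbols of w are all a's and |xy| ≤ p, y lies entirely in the leading a-block: y = a^k for some k with 1 ≤ k ≤ p.
Pump with i = 2: xy^2z = a^{p+k} b^p has p+k occurrences of a but only p of b. Since k ≥ 1 the counts differ, so xy^2z ∉ L.
This contradicts the pumping lemma, so L is not regular.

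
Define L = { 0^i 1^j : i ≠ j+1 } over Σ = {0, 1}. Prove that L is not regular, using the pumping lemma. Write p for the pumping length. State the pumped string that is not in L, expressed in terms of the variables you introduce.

Toward a contradiction, assume L is regular with pumping length p.
Choose w = 0^p 1^{p+p!-1}. Since p ≠ (p+p!-1)+1 = p+p!, w ∈ L; and |w| ≥ p.
By the pumping lemma, w = xyz with |xy| ≤ p and |y| ≥ 1.
Because |xy| ≤ p and w begins with p copies of 0, we have y = 0^k with 1 ≤ k ≤ p.
Since 1 ≤ k ≤ p, k divides p!; set t = 1 + p!/k. Then xy^t z has p + (p!/k)·k = p + p! copies of 0. Now the 0-count is p+p! and (1-count)+1 = (p+p!-1)+1 = p+p!, so i ≠ j+1 fails. So xy^t z = 0^{p+p!} 1^{p+p!-1} ∉ L.
This is a contradiction; hence L is not regular.

0^{p+p!} 1^{p+p!-1}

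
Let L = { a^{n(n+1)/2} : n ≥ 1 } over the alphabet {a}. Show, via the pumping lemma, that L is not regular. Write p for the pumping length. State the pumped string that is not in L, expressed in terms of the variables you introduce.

a^{p(p+1)/2+k}

Toward a contradiction, assume L is regular with pumping length p.
Take w = a^{p(p+1)/2} ∈ L with |w| = p(p+1)/2 ≥ p.
Write w = xyz as guaranteed by the lemma, with |xy| ≤ p and |y| > 0.
Then y = a^k for some k with 1 ≤ k ≤ p.
Pump with i = 2: xy^2z = a^{p(p+1)/2+k}. Since 1 ≤ k ≤ p, p(p+1)/2 < p(p+1)/2+k ≤ p(p+1)/2+p < (p+1)(p+2)/2, so p(p+1)/2+k is strictly between consecutive triangular numbers. So xy^2z ∉ L.
This contradicts the pumping lemma, so L is not regular.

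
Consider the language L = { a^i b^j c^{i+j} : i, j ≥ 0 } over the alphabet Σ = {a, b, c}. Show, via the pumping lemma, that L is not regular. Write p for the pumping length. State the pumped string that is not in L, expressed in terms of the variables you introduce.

Assume L is regular; let p be its pumping constant.
Take w = a^p b^p c^{2p} ∈ L (with i=j=p, i+j=2p), |w| = 4p ≥ p.
By the pumping lemma, w = xyz with |xy| ≤ p and |y| > 0.
The first p characters of w are a's, so xy (and hence y) consists only of a's. Write y = a^k, 1 ≤ k ≤ p.
Consider xy^2z = a^{p+k} b^p c^{2p}. Now the a- and b-counts sum to 2p+k, but the c-count is 2p ≠ 2p+k. So xy^2z ∉ L.
This contradicts the pumping lemma, so L is not regular.

a^{p+k} b^p c^{2p}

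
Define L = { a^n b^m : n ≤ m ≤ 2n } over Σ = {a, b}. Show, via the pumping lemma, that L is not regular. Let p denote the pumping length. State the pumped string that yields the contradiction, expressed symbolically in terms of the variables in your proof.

a^{p+k} b^p

Suppose for contradiction that L is regular, and let p be the pumping length.
Take w = a^p b^p ∈ L (since p ≤ p ≤ 2p), with |w| = 2p ≥ p.
The pumping lemma gives a decomposition w = xyz where |xy| ≤ p and |y| ≥ 1.
Because |xy| ≤ p and w begins with p copies of a, we have y = a^k with 1 ≤ k ≤ p.
Pump with i = 2: xy^2z = a^{p+k} b^p. Now n = p+k > p = m, so the condition n ≤ m fails. Thus xy^2z ∉ L.
Contradiction. Therefore L is not regular.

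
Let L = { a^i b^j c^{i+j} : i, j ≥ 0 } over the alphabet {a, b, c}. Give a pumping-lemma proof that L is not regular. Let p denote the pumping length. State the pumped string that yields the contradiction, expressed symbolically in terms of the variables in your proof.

a^{p+k} b^p c^{2p}

Assume L is regular. Let p be the pumping length given by the pumping lemma.
Take w = a^p b^p c^{2p} ∈ L (with i=j=p, i+j=2p), |w| = 4p ≥ p.
By the pumping lemma, w = xyz with |xy| ≤ p and |y| > 0.
The first p characters of w are a's, so xy (and hence y) consists only of a's. Write y = a^k, 1 ≤ k ≤ p.
Consider xy^2z = a^{p+k} b^p c^{2p}. Now the a- and b-counts sum to 2p+k, but the c-count is 2p ≠ 2p+k. So xy^2z ∉ L.
This contradicts the pumping lemma, so L is not regular.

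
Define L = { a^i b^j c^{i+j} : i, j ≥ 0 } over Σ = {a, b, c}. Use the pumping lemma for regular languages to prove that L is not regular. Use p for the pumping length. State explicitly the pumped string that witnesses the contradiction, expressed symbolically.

Suppose for contradiction that L is regular, and let p be the pumping length.
Take w = a^p b^p c^{2p} ∈ L (with i=j=p, i+j=2p), |w| = 4p ≥ p.
By the pumping lemma, w = xyz with |xy| ≤ p and y is nonempty.
Since the first p symbols of w are all a's and |xy| ≤ p, y lies entirely in the leading a-block: y = a^k for some k with 1 ≤ k ≤ p.
Consider xy^2z = a^{p+k} b^p c^{2p}. Now the a- and b-counts sum to 2p+k, but the c-count is 2p ≠ 2p+k. So xy^2z ∉ L.
This contradicts the pumping lemma, so L is not regular.

a^{p+k} b^p c^{2p}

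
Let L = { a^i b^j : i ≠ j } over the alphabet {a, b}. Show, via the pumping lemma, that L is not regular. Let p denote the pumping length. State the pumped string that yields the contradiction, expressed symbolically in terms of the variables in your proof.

Toward a contradiction, assume L is regular with pumping length p.
Choose w = a^p b^{p+p!}. Since p ≠ p+p!, w ∈ L; and |w| ≥ p.
The pumping lemma gives a decomposition w = xyz where |xy| ≤ p and |y| ≥ 1.
The first p characters of w are a's, so xy (and hence y) consists only of a's. Write y = a^k, 1 ≤ k ≤ p.
Since 1 ≤ k ≤ p, k divides p!; set t = 1 + p!/k. Then xy^t z has p + (p!/k)·k = p + p! copies of a. Now the a-count equals the b-count, so i ≠ j fails. So xy^t z = a^{p+p!} b^{p+p!} ∉ L.
Contradiction. Therefore L is not regular.

a^{p+p!} b^{p+p!}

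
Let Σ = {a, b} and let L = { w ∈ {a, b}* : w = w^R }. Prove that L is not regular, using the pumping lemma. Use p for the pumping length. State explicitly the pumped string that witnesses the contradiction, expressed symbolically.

a^{p+k} b a^p

Suppose for contradiction that L is regular, and let p be the pumping length.
Take w = a^p b a^p, a palindrome of length 2p+1 ≥ p.
The pumping lemma gives a decomposition w = xyz where |xy| ≤ p and y is nonempty.
Since the first p symbols of w are all a's and |xy| ≤ p, y lies entirely in the leading a-block: y = a^k for some k with 1 ≤ k ≤ p.
Pump with i = 2: xy^2z = a^{p+k} b a^p. Its reverse is a^p b a^{p+k}, which differs from xy^2z since k ≥ 1. So xy^2z is not a palindrome and xy^2z ∉ L.
Contradiction. Therefore L is not regular.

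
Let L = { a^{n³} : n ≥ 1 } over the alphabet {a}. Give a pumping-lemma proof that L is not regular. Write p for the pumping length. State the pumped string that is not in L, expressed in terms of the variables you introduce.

Assume L is regular; let p be its pumping constant.
Take w = a^{p³} ∈ L with |w| = p³ ≥ p.
The pumping lemma gives a decomposition w = xyz where |xy| ≤ p and |y| ≥ 1.
Then y = a^k for some k with 1 ≤ k ≤ p.
Pump with i = 2: xy^2z = a^{p³+k}. Since 1 ≤ k ≤ p, p³ < p³+k ≤ p³+p < p³+3p²+3p+1 = (p+1)³, so p³+k is not a perfect cube. So xy^2z ∉ L.
This contradicts the pumping lemma, so L is not regular.

a^{p³+k}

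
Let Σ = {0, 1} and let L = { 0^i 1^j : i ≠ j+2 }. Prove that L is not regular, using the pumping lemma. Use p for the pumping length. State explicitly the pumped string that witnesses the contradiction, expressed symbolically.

0^{p+p!} 1^{p+p!-2}

Suppose for contradiction that L is regular, and let p be the pumping length.
Choose w = 0^p 1^{p+p!-2}. Since p ≠ (p+p!-2)+2 = p+p!, w ∈ L; and |w| ≥ p.
The pumping lemma gives a decomposition w = xyz where |xy| ≤ p and y is nonempty.
Since the first p symbols of w are all 0's and |xy| ≤ p, y lies entirely in the leading 0-block: y = 0^k for some k with 1 ≤ k ≤ p.
Since 1 ≤ k ≤ p, k divides p!; set t = 1 + p!/k. Then xy^t z has p + (p!/k)·k = p + p! copies of 0. Now the 0-count is p+p! and (1-count)+2 = (p+p!-2)+2 = p+p!, so i ≠ j+2 fails. So xy^t z = 0^{p+p!} 1^{p+p!-2} ∉ L.
This is a contradiction; hence L is not regular.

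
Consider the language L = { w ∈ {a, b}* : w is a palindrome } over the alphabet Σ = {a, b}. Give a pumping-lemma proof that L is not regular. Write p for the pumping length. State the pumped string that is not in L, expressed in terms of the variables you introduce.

Assume L is regular; let p be its pumping constant.
Take w = a^p b a^p, a palindrome of length 2p+1 ≥ p.
Write w = xyz as guaranteed by the lemma, with |xy| ≤ p and |y| ≥ 1.
Because |xy| ≤ p and w begins with p copies of a, we have y = a^k with 1 ≤ k ≤ p.
Pump with i = 2: xy^2z = a^{p+k} b a^p. Its reverse is a^p b a^{p+k}, which differs from xy^2z since k ≥ 1. So xy^2z is not a palindrome and xy^2z ∉ L.
This is a contradiction; hence L is not regular.

a^{p+k} b a^p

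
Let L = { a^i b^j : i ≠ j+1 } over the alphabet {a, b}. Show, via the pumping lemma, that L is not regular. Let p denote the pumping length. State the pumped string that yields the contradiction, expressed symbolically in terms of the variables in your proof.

Assume L is regular. Let p be the pumping length given by the pumping lemma.
Choose w = a^p b^{p+p!-1}. Since p ≠ (p+p!-1)+1 = p+p!, w ∈ L; and |w| ≥ p.
By the pumping lemma, w = xyz with |xy| ≤ p and |y| ≥ 1.
Because |xy| ≤ p and w begins with p copies of a, we have y = a^k with 1 ≤ k ≤ p.
Since 1 ≤ k ≤ p, k divides p!; set t = 1 + p!/k. Then xy^t z has p + (p!/k)·k = p + p! copies of a. Now the a-count is p+p! and (b-count)+1 = (p+p!-1)+1 = p+p!, so i ≠ j+1 fails. So xy^t z = a^{p+p!} b^{p+p!-1} ∉ L.
This is a contradiction; hence L is not regular.

a^{p+p!} b^{p+p!-1}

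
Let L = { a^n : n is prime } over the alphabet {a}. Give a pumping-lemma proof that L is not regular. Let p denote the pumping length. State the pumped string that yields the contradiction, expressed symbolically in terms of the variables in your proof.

Assume L is regular. Let p be the pumping length given by the pumping lemma.
Let q be a prime with q ≥ p+2 (infinitely many primes exist), and take w = a^q ∈ L with |w| = q ≥ p.
By the pumping lemma, w = xyz with |xy| ≤ p and |y| > 0.
Then y = a^k for some k with 1 ≤ k ≤ p.
Since 1 ≤ k ≤ p, |xz| = q-k. Pump with i = q+1: |xy^{q+1}z| = (q-k)+(q+1)k = q+qk = q(1+k), which is composite (both factors ≥ 2). So xy^{q+1}z = a^{q(1+k)} ∉ L.
Contradiction. Therefore L is not regular.

a^{q(1+k)}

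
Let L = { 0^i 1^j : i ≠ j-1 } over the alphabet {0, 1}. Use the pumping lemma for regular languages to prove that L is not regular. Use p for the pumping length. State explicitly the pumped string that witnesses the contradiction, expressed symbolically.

0^{p+p!} 1^{p+p!+1}

Assume L is regular; let p be its pumping constant.
Choose w = 0^p 1^{p+p!+1}. Since p ≠ (p+p!+1)-1 = p+p!, w ∈ L; and |w| ≥ p.
By the pumping lemma, w = xyz with |xy| ≤ p and y is nonempty.
Because |xy| ≤ p and w begins with p copies of 0, we have y = 0^k with 1 ≤ k ≤ p.
Since 1 ≤ k ≤ p, k divides p!; set t = 1 + p!/k. Then xy^t z has p + (p!/k)·k = p + p! copies of 0. Now the 0-count is p+p! and (1-count)-1 = (p+p!+1)-1 = p+p!, so i ≠ j-1 fails. So xy^t z = 0^{p+p!} 1^{p+p!+1} ∉ L.
Contradiction. Therefore L is not regular.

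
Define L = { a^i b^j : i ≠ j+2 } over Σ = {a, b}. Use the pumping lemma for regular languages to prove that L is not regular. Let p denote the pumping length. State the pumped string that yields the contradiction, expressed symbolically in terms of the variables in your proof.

a^{p+p!} b^{p+p!-2}

Assume L is regular; let p be its pumping constant.
Choose w = a^p b^{p+p!-2}. Since p ≠ (p+p!-2)+2 = p+p!, w ∈ L; and |w| ≥ p.
By the pumping lemma, w = xyz with |xy| ≤ p and |y| ≥ 1.
The first p characters of w are a's, so xy (and hence y) consists only of a's. Write y = a^k, 1 ≤ k ≤ p.
Since 1 ≤ k ≤ p, k divides p!; set t = 1 + p!/k. Then xy^t z has p + (p!/k)·k = p + p! copies of a. Now the a-count is p+p! and (b-count)+2 = (p+p!-2)+2 = p+p!, so i ≠ j+2 fails. So xy^t z = a^{p+p!} b^{p+p!-2} ∉ L.
This is a contradiction; hence L is not regular.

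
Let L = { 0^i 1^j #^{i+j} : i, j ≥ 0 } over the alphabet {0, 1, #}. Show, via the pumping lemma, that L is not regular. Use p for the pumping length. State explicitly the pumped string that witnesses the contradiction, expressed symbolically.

0^{p+k} 1^p #^{2p}

Toward a contradiction, assume L is regular with pumping length p.
Take w = 0^p 1^p #^{2p} ∈ L (with i=j=p, i+j=2p), |w| = 4p ≥ p.
By the pumping lemma, w = xyz with |xy| ≤ p and y is nonempty.
The first p characters of w are 0's, so xy (and hence y) consists only of 0's. Write y = 0^k, 1 ≤ k ≤ p.
Consider xy^2z = 0^{p+k} 1^p #^{2p}. Now the 0- and 1-counts sum to 2p+k, but the #-count is 2p ≠ 2p+k. So xy^2z ∉ L.
Contradiction. Therefore L is not regular.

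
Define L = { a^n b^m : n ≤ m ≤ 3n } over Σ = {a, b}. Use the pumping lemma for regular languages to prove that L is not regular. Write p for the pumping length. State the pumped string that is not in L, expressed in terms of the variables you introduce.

Toward a contradiction, assume L is regular with pumping length p.
Take w = a^p b^p ∈ L (since p ≤ p ≤ 3p), with |w| = 2p ≥ p.
Write w = xyz as guaranteed by the lemma, with |xy| ≤ p and y is nonempty.
Because |xy| ≤ p and w begins with p copies of a, we have y = a^k with 1 ≤ k ≤ p.
Pump with i = 2: xy^2z = a^{p+k} b^p. Now n = p+k > p = m, so the condition n ≤ m fails. Thus xy^2z ∉ L.
This contradicts the pumping lemma, so L is not regular.

a^{p+k} b^p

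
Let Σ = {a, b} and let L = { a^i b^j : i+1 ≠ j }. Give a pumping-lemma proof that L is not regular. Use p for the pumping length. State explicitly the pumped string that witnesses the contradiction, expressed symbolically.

a^{p+p!} b^{p+p!+1}

Assume L is regular; let p be its pumping constant.
Choose w = a^p b^{p+p!+1}. Since p ≠ (p+p!+1)-1 = p+p!, w ∈ L; and |w| ≥ p.
By the pumping lemma, w = xyz with |xy| ≤ p and |y| ≥ 1.
Since the first p symbols of w are all a's and |xy| ≤ p, y lies entirely in the leading a-block: y = a^k for some k with 1 ≤ k ≤ p.
Since 1 ≤ k ≤ p, k divides p!; set t = 1 + p!/k. Then xy^t z has p + (p!/k)·k = p + p! copies of a. Now the a-count is p+p! and (b-count)-1 = (p+p!+1)-1 = p+p!, so i+1 ≠ j fails. So xy^t z = a^{p+p!} b^{p+p!+1} ∉ L.
This is a contradiction; hence L is not regular.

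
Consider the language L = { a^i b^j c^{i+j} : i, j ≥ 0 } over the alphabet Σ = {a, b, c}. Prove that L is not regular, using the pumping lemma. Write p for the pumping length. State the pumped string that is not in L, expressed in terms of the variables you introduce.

a^{p+k} b^p c^{2p}

Assume L is regular; let p be its pumping constant.
Take w = a^p b^p c^{2p} ∈ L (with i=j=p, i+j=2p), |w| = 4p ≥ p.
Write w = xyz as guaranteed by the lemma, with |xy| ≤ p and y is nonempty.
Since the first p symbols of w are all a's and |xy| ≤ p, y lies entirely in the leading a-block: y = a^k for some k with 1 ≤ k ≤ p.
Consider xy^2z = a^{p+k} b^p c^{2p}. Now the a- and b-counts sum to 2p+k, but the c-count is 2p ≠ 2p+k. So xy^2z ∉ L.
Contradiction. Therefore L is not regular.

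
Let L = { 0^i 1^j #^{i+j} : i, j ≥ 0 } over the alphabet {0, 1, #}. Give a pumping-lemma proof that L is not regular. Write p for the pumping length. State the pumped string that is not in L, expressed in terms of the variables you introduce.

0^{p+k} 1^p #^{2p}

Suppose for contradiction that L is regular, and let p be the pumping length.
Take w = 0^p 1^p #^{2p} ∈ L (with i=j=p, i+j=2p), |w| = 4p ≥ p.
The pumping lemma gives a decomposition w = xyz where |xy| ≤ p and |y| > 0.
The first p characters of w are 0's, so xy (and hence y) consists only of 0's. Write y = 0^k, 1 ≤ k ≤ p.
Consider xy^2z = 0^{p+k} 1^p #^{2p}. Now the 0- and 1-counts sum to 2p+k, but the #-count is 2p ≠ 2p+k. So xy^2z ∉ L.
Contradiction. Therefore L is not regular.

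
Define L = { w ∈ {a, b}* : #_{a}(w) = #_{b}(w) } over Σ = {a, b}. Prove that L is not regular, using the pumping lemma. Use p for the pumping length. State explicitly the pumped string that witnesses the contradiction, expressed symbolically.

Toward a contradiction, assume L is regular with pumping length p.
Choose w = a^p b^p ∈ L with |w| = 2p ≥ p.
Write w = xyz as guaranteed by the lemma, with |xy| ≤ p and |y| ≥ 1.
The first p characters of w are a's, so xy (and hence y) consists only of a's. Write y = a^k, 1 ≤ k ≤ p.
Pump with i = 2: xy^2z = a^{p+k} b^p has p+k occurrences of a but only p of b. Since k ≥ 1 the counts differ, so xy^2z ∉ L.
This contradicts the pumping lemma, so L is not regular.

a^{p+k} b^p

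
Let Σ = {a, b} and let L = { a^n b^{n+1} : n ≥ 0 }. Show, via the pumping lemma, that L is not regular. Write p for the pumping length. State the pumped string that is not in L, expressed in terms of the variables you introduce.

Assume L is regular; let p be its pumping constant.
Take w = a^p b^{p+1}. Then w ∈ L and |w| = 2p+1 ≥ p.
By the pumping lemma, w = xyz with |xy| ≤ p and |y| ≥ 1.
Since the first p symbols of w are all a's and |xy| ≤ p, y lies entirely in the leading a-block: y = a^k for some k with 1 ≤ k ≤ p.
Pump with i = 2: xy^2z = a^{p+k} b^{p+1}. For this to lie in L we would need p+1 = (p+k)+1, which forces k = 0. But k ≥ 1, so xy^2z ∉ L.
This is a contradiction; hence L is not regular.

a^{p+k} b^{p+1}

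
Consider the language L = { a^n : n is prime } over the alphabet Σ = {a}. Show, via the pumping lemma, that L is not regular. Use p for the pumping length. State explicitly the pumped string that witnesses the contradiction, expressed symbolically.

a^{q(1+k)}

Suppose for contradiction that L is regular, and let p be the pumping length.
Let q be a prime with q ≥ p+2 (infinitely many primes exist), and take w = a^q ∈ L with |w| = q ≥ p.
By the pumping lemma, w = xyz with |xy| ≤ p and |y| ≥ 1.
Then y = a^k for some k with 1 ≤ k ≤ p.
Since 1 ≤ k ≤ p, |xz| = q-k. Pump with i = q+1: |xy^{q+1}z| = (q-k)+(q+1)k = q+qk = q(1+k), which is composite (both factors ≥ 2). So xy^{q+1}z = a^{q(1+k)} ∉ L.
This is a contradiction; hence L is not regular.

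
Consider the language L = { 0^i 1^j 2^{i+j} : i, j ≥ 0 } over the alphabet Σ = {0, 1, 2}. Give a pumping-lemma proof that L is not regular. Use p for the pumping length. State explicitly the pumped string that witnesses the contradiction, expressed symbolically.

Toward a contradiction, assume L is regular with pumping length p.
Take w = 0^p 1^p 2^{2p} ∈ L (with i=j=p, i+j=2p), |w| = 4p ≥ p.
By the pumping lemma, w = xyz with |xy| ≤ p and y is nonempty.
Since the first p symbols of w are all 0's and |xy| ≤ p, y lies entirely in the leading 0-block: y = 0^k for some k with 1 ≤ k ≤ p.
Consider xy^2z = 0^{p+k} 1^p 2^{2p}. Now the 0- and 1-counts sum to 2p+k, but the 2-count is 2p ≠ 2p+k. So xy^2z ∉ L.
This contradicts the pumping lemma, so L is not regular.

0^{p+k} 1^p 2^{2p}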